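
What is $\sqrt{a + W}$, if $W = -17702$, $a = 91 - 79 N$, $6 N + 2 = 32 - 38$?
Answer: $\frac{i \sqrt{157551}}{3} \approx 132.31 i$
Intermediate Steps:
$N = - \frac{4}{3}$ ($N = - \frac{1}{3} + \frac{32 - 38}{6} = - \frac{1}{3} + \frac{1}{6} \left(-6\right) = - \frac{1}{3} - 1 = - \frac{4}{3} \approx -1.3333$)
$a = \frac{589}{3}$ ($a = 91 - - \frac{316}{3} = 91 + \frac{316}{3} = \frac{589}{3} \approx 196.33$)
$\sqrt{a + W} = \sqrt{\frac{589}{3} - 17702} = \sqrt{- \frac{52517}{3}} = \frac{i \sqrt{157551}}{3}$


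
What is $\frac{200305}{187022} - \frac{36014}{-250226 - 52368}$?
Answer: $\frac{33673250739}{28295867534} \approx 1.19$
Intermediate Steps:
$\frac{200305}{187022} - \frac{36014}{-250226 - 52368} = 200305 \cdot \frac{1}{187022} - \frac{36014}{-250226 - 52368} = \frac{200305}{187022} - \frac{36014}{-302594} = \frac{200305}{187022} - - \frac{18007}{151297} = \frac{200305}{187022} + \frac{18007}{151297} = \frac{33673250739}{28295867534}$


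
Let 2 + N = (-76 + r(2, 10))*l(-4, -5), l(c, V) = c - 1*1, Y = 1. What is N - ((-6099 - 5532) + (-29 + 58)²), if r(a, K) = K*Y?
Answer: 11118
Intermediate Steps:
l(c, V) = -1 + c (l(c, V) = c - 1 = -1 + c)
r(a, K) = K (r(a, K) = K*1 = K)
N = 328 (N = -2 + (-76 + 10)*(-1 - 4) = -2 - 66*(-5) = -2 + 330 = 328)
N - ((-6099 - 5532) + (-29 + 58)²) = 328 - ((-6099 - 5532) + (-29 + 58)²) = 328 - (-11631 + 29²) = 328 - (-11631 + 841) = 328 - 1*(-10790) = 328 + 10790 = 11118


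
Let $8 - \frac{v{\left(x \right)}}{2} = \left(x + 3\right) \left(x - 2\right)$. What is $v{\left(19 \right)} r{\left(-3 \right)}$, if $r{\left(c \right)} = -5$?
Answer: $3660$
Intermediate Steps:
$v{\left(x \right)} = 16 - 2 \left(-2 + x\right) \left(3 + x\right)$ ($v{\left(x \right)} = 16 - 2 \left(x + 3\right) \left(x - 2\right) = 16 - 2 \left(3 + x\right) \left(-2 + x\right) = 16 - 2 \left(-2 + x\right) \left(3 + x\right)$)
$v{\left(19 \right)} r{\left(-3 \right)} = \left(28 - 38 - 2 \cdot 19^{2}\right) \left(-5\right) = \left(28 - 38 - 722\right) \left(-5\right) = \left(-732\right) \left(-5\right) = 3660$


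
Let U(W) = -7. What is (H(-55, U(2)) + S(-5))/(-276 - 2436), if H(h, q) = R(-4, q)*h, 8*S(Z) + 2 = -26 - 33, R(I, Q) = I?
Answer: -1699/21696 ≈ -0.078309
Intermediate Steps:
S(Z) = -61/8 (S(Z) = -¼ + (-26 - 33)/8 = -¼ + (⅛)*(-59) = -¼ - 59/8 = -61/8)
H(h, q) = -4*h
(H(-55, U(2)) + S(-5))/(-276 - 2436) = (-4*(-55) - 61/8)/(-276 - 2436) = (220 - 61/8)/(-2712) = (1699/8)*(-1/2712) = -1699/21696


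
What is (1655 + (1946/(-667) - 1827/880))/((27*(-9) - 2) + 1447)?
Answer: 968487711/705525920 ≈ 1.3727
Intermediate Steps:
(1655 + (1946/(-667) - 1827/880))/((27*(-9) - 2) + 1447) = (1655 + (1946*(-1/667) - 1827*1/880))/((-243 - 2) + 1447) = (1655 + (-1946/667 - 1827/880))/(-245 + 1447) = (1655 - 2931089/586960)/1202 = (968487711/586960)*(1/1202) = 968487711/705525920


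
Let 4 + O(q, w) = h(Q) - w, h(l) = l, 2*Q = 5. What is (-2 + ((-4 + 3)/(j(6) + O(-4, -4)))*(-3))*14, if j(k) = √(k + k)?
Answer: -1064/23 + 336*√3/23 ≈ -20.958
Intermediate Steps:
Q = 5/2 (Q = (½)*5 = 5/2 ≈ 2.5000)
j(k) = √2*√k (j(k) = √(2*k) = √2*√k)
O(q, w) = -3/2 - w (O(q, w) = -4 + (5/2 - w) = -3/2 - w)
(-2 + ((-4 + 3)/(j(6) + O(-4, -4)))*(-3))*14 = (-2 + ((-4 + 3)/(√2*√6 + (-3/2 - 1*(-4))))*(-3))*14 = (-2 - 1/(2*√3 + (-3/2 + 4))*(-3))*14 = (-2 - 1/(2*√3 + 5/2)*(-3))*14 = (-2 - 1/(5/2 + 2*√3)*(-3))*14 = (-2 + 3/(5/2 + 2*√3))*14 = -28 + 42/(5/2 + 2*√3)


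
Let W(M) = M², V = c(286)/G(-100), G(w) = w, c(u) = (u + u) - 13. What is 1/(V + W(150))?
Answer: 100/2249441 ≈ 4.4455e-5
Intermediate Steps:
c(u) = -13 + 2*u (c(u) = 2*u - 13 = -13 + 2*u)
V = -559/100 (V = (-13 + 2*286)/(-100) = (-13 + 572)*(-1/100) = 559*(-1/100) = -559/100 ≈ -5.5900)
1/(V + W(150)) = 1/(-559/100 + 150²) = 1/(-559/100 + 22500) = 1/(2249441/100) = 100/2249441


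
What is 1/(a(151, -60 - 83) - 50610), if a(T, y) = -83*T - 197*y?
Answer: -1/34972 ≈ -2.8594e-5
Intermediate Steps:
a(T, y) = -197*y - 83*T
1/(a(151, -60 - 83) - 50610) = 1/((-197*(-60 - 83) - 83*151) - 50610) = 1/((-197*(-143) - 12533) - 50610) = 1/((28171 - 12533) - 50610) = 1/(15638 - 50610) = 1/(-34972) = -1/34972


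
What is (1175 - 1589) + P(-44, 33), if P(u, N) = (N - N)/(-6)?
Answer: -414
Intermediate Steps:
P(u, N) = 0 (P(u, N) = 0*(-⅙) = 0)
(1175 - 1589) + P(-44, 33) = (1175 - 1589) + 0 = -414 + 0 = -414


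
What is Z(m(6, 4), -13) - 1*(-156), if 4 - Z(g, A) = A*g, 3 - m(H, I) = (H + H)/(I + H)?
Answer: 917/5 ≈ 183.40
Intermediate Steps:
m(H, I) = 3 - 2*H/(H + I) (m(H, I) = 3 - (H + H)/(I + H) = 3 - 2*H/(H + I))
Z(g, A) = 4 - A*g
Z(m(6, 4), -13) - 1*(-156) = (4 - 1*(-13)*(6 + 3*4)/(6 + 4)) - 1*(-156) = (4 - 1*(-13)*(6 + 12)/10) + 156 = (4 - 1*(-13)*(1/10)*18) + 156 = (4 - 1*(-13)*9/5) + 156 = (4 + 117/5) + 156 = 137/5 + 156 = 917/5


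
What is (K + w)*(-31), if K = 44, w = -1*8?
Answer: -1116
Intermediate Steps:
w = -8
(K + w)*(-31) = (44 - 8)*(-31) = 36*(-31) = -1116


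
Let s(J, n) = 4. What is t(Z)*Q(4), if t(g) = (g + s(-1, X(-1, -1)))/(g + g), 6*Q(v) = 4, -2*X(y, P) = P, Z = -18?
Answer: 7/27 ≈ 0.25926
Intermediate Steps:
X(y, P) = -P/2
Q(v) = ⅔ (Q(v) = (⅙)*4 = ⅔)
t(g) = (4 + g)/(2*g) (t(g) = (g + 4)/(g + g) = (4 + g)/((2*g)) = (4 + g)*(1/(2*g)) = (4 + g)/(2*g))
t(Z)*Q(4) = ((½)*(4 - 18)/(-18))*(⅔) = ((½)*(-1/18)*(-14))*(⅔) = (7/18)*(⅔) = 7/27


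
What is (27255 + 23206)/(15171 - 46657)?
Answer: -50461/31486 ≈ -1.6026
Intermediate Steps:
(27255 + 23206)/(15171 - 46657) = 50461/(-31486) = 50461*(-1/31486) = -50461/31486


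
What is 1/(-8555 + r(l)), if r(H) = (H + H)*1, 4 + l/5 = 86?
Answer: -1/7735 ≈ -0.00012928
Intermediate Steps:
l = 410 (l = -20 + 5*86 = -20 + 430 = 410)
r(H) = 2*H (r(H) = (2*H)*1 = 2*H)
1/(-8555 + r(l)) = 1/(-8555 + 2*410) = 1/(-8555 + 820) = 1/(-7735) = -1/7735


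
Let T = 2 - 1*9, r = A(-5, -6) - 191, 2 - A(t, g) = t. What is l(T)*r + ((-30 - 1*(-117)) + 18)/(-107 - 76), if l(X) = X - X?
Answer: -35/61 ≈ -0.57377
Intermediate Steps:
A(t, g) = 2 - t
r = -184 (r = (2 - 1*(-5)) - 191 = (2 + 5) - 191 = 7 - 191 = -184)
T = -7 (T = 2 - 9 = -7)
l(X) = 0
l(T)*r + ((-30 - 1*(-117)) + 18)/(-107 - 76) = 0*(-184) + ((-30 - 1*(-117)) + 18)/(-107 - 76) = 0 + ((-30 + 117) + 18)/(-183) = 0 + (87 + 18)*(-1/183) = 0 + 105*(-1/183) = 0 - 35/61 = -35/61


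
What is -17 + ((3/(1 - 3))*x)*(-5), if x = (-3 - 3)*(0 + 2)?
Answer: -107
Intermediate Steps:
x = -12 (x = -6*2 = -12)
-17 + ((3/(1 - 3))*x)*(-5) = -17 + ((3/(1 - 3))*(-12))*(-5) = -17 + ((3/(-2))*(-12))*(-5) = -17 + ((3*(-½))*(-12))*(-5) = -17 - 3/2*(-12)*(-5) = -17 + 18*(-5) = -17 - 90 = -107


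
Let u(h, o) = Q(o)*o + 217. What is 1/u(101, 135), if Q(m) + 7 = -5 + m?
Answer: 1/16822 ≈ 5.9446e-5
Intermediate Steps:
Q(m) = -12 + m (Q(m) = -7 + (-5 + m) = -12 + m)
u(h, o) = 217 + o*(-12 + o) (u(h, o) = (-12 + o)*o + 217 = o*(-12 + o) + 217 = 217 + o*(-12 + o))
1/u(101, 135) = 1/(217 + 135*(-12 + 135)) = 1/(217 + 135*123) = 1/(217 + 16605) = 1/16822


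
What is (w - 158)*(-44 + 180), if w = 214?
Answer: 7616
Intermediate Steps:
(w - 158)*(-44 + 180) = (214 - 158)*(-44 + 180) = 56*136 = 7616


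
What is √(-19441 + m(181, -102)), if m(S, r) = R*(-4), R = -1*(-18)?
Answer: I*√19513 ≈ 139.69*I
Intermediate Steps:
R = 18
m(S, r) = -72 (m(S, r) = 18*(-4) = -72)
√(-19441 + m(181, -102)) = √(-19441 - 72) = √(-19513) = I*√19513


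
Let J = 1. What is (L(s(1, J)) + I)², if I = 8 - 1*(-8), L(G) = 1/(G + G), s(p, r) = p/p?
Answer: 1089/4 ≈ 272.25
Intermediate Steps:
s(p, r) = 1
L(G) = 1/(2*G)
I = 16 (I = 8 + 8 = 16)
(L(s(1, J)) + I)² = ((½)/1 + 16)² = ((½)*1 + 16)² = (½ + 16)² = (33/2)² = 1089/4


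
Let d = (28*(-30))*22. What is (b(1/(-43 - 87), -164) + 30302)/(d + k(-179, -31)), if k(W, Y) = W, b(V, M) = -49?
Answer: -30253/18659 ≈ -1.6214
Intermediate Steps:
d = -18480 (d = -840*22 = -18480)
(b(1/(-43 - 87), -164) + 30302)/(d + k(-179, -31)) = (-49 + 30302)/(-18480 - 179) = 30253/(-18659) = 30253*(-1/18659) = -30253/18659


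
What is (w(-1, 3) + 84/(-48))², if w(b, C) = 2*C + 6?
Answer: 1681/16 ≈ 105.06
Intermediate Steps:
w(b, C) = 6 + 2*C
(w(-1, 3) + 84/(-48))² = ((6 + 2*3) + 84/(-48))² = ((6 + 6) + 84*(-1/48))² = (12 - 7/4)² = (41/4)² = 1681/16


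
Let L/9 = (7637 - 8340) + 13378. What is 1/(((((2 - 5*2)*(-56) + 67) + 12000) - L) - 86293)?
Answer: -1/187853 ≈ -5.3233e-6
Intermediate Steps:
L = 114075 (L = 9*((7637 - 8340) + 13378) = 9*(-703 + 13378) = 9*12675 = 114075)
1/(((((2 - 5*2)*(-56) + 67) + 12000) - L) - 86293) = 1/(((((2 - 5*2)*(-56) + 67) + 12000) - 1*114075) - 86293) = 1/(((((2 - 10)*(-56) + 67) + 12000) - 114075) - 86293) = 1/((((-8*(-56) + 67) + 12000) - 114075) - 86293) = 1/((((448 + 67) + 12000) - 114075) - 86293) = 1/(((515 + 12000) - 114075) - 86293) = 1/((12515 - 114075) - 86293) = 1/(-101560 - 86293) = 1/(-187853) = -1/187853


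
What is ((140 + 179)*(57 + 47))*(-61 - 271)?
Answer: -11014432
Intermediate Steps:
((140 + 179)*(57 + 47))*(-61 - 271) = (319*104)*(-332) = 33176*(-332) = -11014432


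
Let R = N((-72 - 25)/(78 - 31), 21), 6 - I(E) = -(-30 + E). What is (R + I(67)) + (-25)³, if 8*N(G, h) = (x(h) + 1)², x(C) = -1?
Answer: -15582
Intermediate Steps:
I(E) = -24 + E (I(E) = 6 - (-1)*(-30 + E) = 6 - (30 - E) = 6 + (-30 + E) = -24 + E)
N(G, h) = 0 (N(G, h) = (-1 + 1)²/8 = (⅛)*0² = (⅛)*0 = 0)
R = 0
(R + I(67)) + (-25)³ = (0 + (-24 + 67)) + (-25)³ = (0 + 43) - 15625 = 43 - 15625 = -15582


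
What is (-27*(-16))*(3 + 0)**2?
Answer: 3888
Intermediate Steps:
(-27*(-16))*(3 + 0)**2 = 432*3**2 = 432*9 = 3888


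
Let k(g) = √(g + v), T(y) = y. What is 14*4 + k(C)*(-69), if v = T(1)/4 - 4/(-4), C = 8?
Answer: 56 - 69*√37/2 ≈ -153.86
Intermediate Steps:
v = 5/4 (v = 1/4 - 4/(-4) = 1*(¼) - 4*(-¼) = ¼ + 1 = 5/4 ≈ 1.2500)
k(g) = √(5/4 + g) (k(g) = √(g + 5/4) = √(5/4 + g))
14*4 + k(C)*(-69) = 14*4 + (√(5 + 4*8)/2)*(-69) = 56 + (√(5 + 32)/2)*(-69) = 56 + (√37/2)*(-69) = 56 - 69*√37/2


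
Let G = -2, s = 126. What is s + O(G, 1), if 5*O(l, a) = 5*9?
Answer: 135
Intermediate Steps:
O(l, a) = 9 (O(l, a) = (5*9)/5 = (1/5)*45 = 9)
s + O(G, 1) = 126 + 9 = 135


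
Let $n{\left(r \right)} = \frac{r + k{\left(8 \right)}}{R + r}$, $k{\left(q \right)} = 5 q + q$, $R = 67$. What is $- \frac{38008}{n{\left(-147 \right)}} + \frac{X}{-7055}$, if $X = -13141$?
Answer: $- \frac{1261789073}{41085} \approx -30712.0$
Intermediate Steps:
$k{\left(q \right)} = 6 q$
$n{\left(r \right)} = \frac{48 + r}{67 + r}$ ($n{\left(r \right)} = \frac{r + 6 \cdot 8}{67 + r} = \frac{r + 48}{67 + r} = \frac{48 + r}{67 + r}$)
$- \frac{38008}{n{\left(-147 \right)}} + \frac{X}{-7055} = - \frac{38008}{\frac{1}{67 - 147} \left(48 - 147\right)} - \frac{13141}{-7055} = - \frac{38008}{\frac{1}{-80} \left(-99\right)} - - \frac{773}{415} = - \frac{38008}{\left(- \frac{1}{80}\right) \left(-99\right)} + \frac{773}{415} = - \frac{38008}{\frac{99}{80}} + \frac{773}{415} = \left(-38008\right) \frac{80}{99} + \frac{773}{415} = - \frac{3040640}{99} + \frac{773}{415} = - \frac{1261789073}{41085}$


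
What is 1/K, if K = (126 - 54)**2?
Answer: 1/5184 ≈ 0.00019290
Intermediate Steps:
K = 5184 (K = 72**2 = 5184)
1/K = 1/5184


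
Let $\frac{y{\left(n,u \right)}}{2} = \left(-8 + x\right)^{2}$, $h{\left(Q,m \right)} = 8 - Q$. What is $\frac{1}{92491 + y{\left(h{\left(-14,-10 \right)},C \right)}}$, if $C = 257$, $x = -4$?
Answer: $\frac{1}{92779} \approx 1.0778 \cdot 10^{-5}$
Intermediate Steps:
$y{\left(n,u \right)} = 288$ ($y{\left(n,u \right)} = 2 \left(-8 - 4\right)^{2} = 2 \left(-12\right)^{2} = 2 \cdot 144 = 288$)
$\frac{1}{92491 + y{\left(h{\left(-14,-10 \right)},C \right)}} = \frac{1}{92491 + 288} = \frac{1}{92779}$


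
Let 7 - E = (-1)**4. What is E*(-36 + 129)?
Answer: 558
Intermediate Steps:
E = 6 (E = 7 - 1*(-1)**4 = 7 - 1*1 = 7 - 1 = 6)
E*(-36 + 129) = 6*(-36 + 129) = 6*93 = 558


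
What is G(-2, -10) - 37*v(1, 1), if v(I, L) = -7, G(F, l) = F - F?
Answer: 259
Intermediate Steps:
G(F, l) = 0
G(-2, -10) - 37*v(1, 1) = 0 - 37*(-7) = 0 + 259 = 259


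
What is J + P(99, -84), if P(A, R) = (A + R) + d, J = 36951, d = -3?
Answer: 36963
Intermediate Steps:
P(A, R) = -3 + A + R (P(A, R) = (A + R) - 3 = -3 + A + R)
J + P(99, -84) = 36951 + (-3 + 99 - 84) = 36951 + 12 = 36963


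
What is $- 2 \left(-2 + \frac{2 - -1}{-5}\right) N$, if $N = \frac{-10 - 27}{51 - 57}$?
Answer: $\frac{481}{15} \approx 32.067$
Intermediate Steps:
$N = \frac{37}{6}$ ($N = - \frac{37}{-6} = \left(-37\right) \left(- \frac{1}{6}\right) = \frac{37}{6} \approx 6.1667$)
$- 2 \left(-2 + \frac{2 - -1}{-5}\right) N = - 2 \left(-2 + \frac{2 - -1}{-5}\right) \frac{37}{6} = - 2 \left(-2 + \left(2 + 1\right) \left(- \frac{1}{5}\right)\right) \frac{37}{6} = - 2 \left(-2 + 3 \left(- \frac{1}{5}\right)\right) \frac{37}{6} = - 2 \left(-2 - \frac{3}{5}\right) \frac{37}{6} = \left(-2\right) \left(- \frac{13}{5}\right) \frac{37}{6} = \frac{26}{5} \cdot \frac{37}{6} = \frac{481}{15}$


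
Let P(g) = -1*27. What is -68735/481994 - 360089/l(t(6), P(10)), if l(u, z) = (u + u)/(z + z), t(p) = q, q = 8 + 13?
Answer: 1562046156049/3373958 ≈ 4.6297e+5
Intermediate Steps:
q = 21
P(g) = -27
t(p) = 21
l(u, z) = u/z (l(u, z) = (2*u)/((2*z)) = (2*u)*(1/(2*z)) = u/z)
-68735/481994 - 360089/l(t(6), P(10)) = -68735/481994 - 360089/(21/(-27)) = -68735*1/481994 - 360089/(21*(-1/27)) = -68735/481994 - 360089/(-7/9) = -68735/481994 - 360089*(-9/7) = -68735/481994 + 3240801/7 = 1562046156049/3373958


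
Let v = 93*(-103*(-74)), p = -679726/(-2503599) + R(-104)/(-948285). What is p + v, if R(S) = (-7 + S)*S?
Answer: 14383674300548632/20291669895 ≈ 7.0885e+5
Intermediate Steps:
R(S) = S*(-7 + S)
p = 5262157462/20291669895 (p = -679726/(-2503599) - 104*(-7 - 104)/(-948285) = -679726*(-1/2503599) - 104*(-111)*(-1/948285) = 679726/2503599 + 11544*(-1/948285) = 679726/2503599 - 296/24315 = 5262157462/20291669895 ≈ 0.25933)
v = 708846 (v = 93*7622 = 708846)
p + v = 5262157462/20291669895 + 708846 = 14383674300548632/20291669895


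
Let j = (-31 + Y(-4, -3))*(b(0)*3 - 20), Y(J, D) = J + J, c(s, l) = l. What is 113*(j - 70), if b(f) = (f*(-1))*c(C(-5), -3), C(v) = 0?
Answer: 80230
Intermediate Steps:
Y(J, D) = 2*J
b(f) = 3*f (b(f) = (f*(-1))*(-3) = -f*(-3) = 3*f)
j = 780 (j = (-31 + 2*(-4))*((3*0)*3 - 20) = (-31 - 8)*(0*3 - 20) = -39*(0 - 20) = -39*(-20) = 780)
113*(j - 70) = 113*(780 - 70) = 113*710 = 80230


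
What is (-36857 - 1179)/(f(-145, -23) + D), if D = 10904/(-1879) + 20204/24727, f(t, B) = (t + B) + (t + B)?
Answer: 441807471797/3960725745 ≈ 111.55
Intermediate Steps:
f(t, B) = 2*B + 2*t (f(t, B) = (B + t) + (B + t) = 2*B + 2*t)
D = -231659892/46462033 (D = 10904*(-1/1879) + 20204*(1/24727) = -10904/1879 + 20204/24727 = -231659892/46462033 ≈ -4.9860)
(-36857 - 1179)/(f(-145, -23) + D) = (-36857 - 1179)/((2*(-23) + 2*(-145)) - 231659892/46462033) = -38036/((-46 - 290) - 231659892/46462033) = -38036/(-336 - 231659892/46462033) = -38036/(-15842902980/46462033) = -38036*(-46462033/15842902980) = 441807471797/3960725745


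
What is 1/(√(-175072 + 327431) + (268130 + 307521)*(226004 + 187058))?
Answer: 237779553362/56539115997032205350685 - √152359/56539115997032205350685 ≈ 4.2056e-12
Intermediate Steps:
1/(√(-175072 + 327431) + (268130 + 307521)*(226004 + 187058)) = 1/(√152359 + 575651*413062) = 1/(√152359 + 237779553362) = 1/(237779553362 + √152359)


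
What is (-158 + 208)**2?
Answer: 2500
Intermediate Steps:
(-158 + 208)**2 = 50**2 = 2500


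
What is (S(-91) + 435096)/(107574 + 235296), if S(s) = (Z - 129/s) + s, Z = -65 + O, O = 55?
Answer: 19792337/15600585 ≈ 1.2687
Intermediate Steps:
Z = -10 (Z = -65 + 55 = -10)
S(s) = -10 + s - 129/s (S(s) = (-10 - 129/s) + s = -10 + s - 129/s)
(S(-91) + 435096)/(107574 + 235296) = ((-10 - 91 - 129/(-91)) + 435096)/(107574 + 235296) = ((-10 - 91 - 129*(-1/91)) + 435096)/342870 = ((-10 - 91 + 129/91) + 435096)*(1/342870) = (-9062/91 + 435096)*(1/342870) = (39584674/91)*(1/342870) = 19792337/15600585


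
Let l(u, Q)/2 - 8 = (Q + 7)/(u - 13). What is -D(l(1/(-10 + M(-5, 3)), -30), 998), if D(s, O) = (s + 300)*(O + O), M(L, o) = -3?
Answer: -54209364/85 ≈ -6.3776e+5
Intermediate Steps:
l(u, Q) = 16 + 2*(7 + Q)/(-13 + u) (l(u, Q) = 16 + 2*((Q + 7)/(u - 13)) = 16 + 2*((7 + Q)/(-13 + u)) = 16 + 2*(7 + Q)/(-13 + u))
D(s, O) = 2*O*(300 + s) (D(s, O) = (300 + s)*(2*O) = 2*O*(300 + s))
-D(l(1/(-10 + M(-5, 3)), -30), 998) = -2*998*(300 + 2*(-97 - 30 + 8/(-10 - 3))/(-13 + 1/(-10 - 3))) = -2*998*(300 + 2*(-97 - 30 + 8/(-13))/(-13 + 1/(-13))) = -2*998*(300 + 2*(-97 - 30 + 8*(-1/13))/(-13 - 1/13)) = -2*998*(300 + 2*(-97 - 30 - 8/13)/(-170/13)) = -2*998*(300 + 2*(-13/170)*(-1659/13)) = -2*998*(300 + 1659/85) = -2*998*27159/85 = -1*54209364/85 = -54209364/85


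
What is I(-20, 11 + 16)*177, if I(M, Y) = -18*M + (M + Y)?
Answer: 64959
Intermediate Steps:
I(M, Y) = Y - 17*M
I(-20, 11 + 16)*177 = ((11 + 16) - 17*(-20))*177 = (27 + 340)*177 = 367*177 = 64959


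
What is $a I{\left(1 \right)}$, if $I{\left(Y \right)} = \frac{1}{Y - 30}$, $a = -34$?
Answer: $\frac{34}{29} \approx 1.1724$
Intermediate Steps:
$I{\left(Y \right)} = \frac{1}{-30 + Y}$
$a I{\left(1 \right)} = - \frac{34}{-30 + 1} = - \frac{34}{-29} = \left(-34\right) \left(- \frac{1}{29}\right) = \frac{34}{29}$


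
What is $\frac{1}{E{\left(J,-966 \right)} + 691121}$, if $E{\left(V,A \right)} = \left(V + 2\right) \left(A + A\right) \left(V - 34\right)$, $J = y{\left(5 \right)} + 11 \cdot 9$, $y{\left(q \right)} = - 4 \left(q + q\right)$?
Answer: $- \frac{1}{2255179} \approx -4.4342 \cdot 10^{-7}$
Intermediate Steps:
$y{\left(q \right)} = - 8 q$ ($y{\left(q \right)} = - 4 \cdot 2 q = - 8 q$)
$J = 59$ ($J = \left(-8\right) 5 + 11 \cdot 9 = -40 + 99 = 59$)
$E{\left(V,A \right)} = 2 A \left(-34 + V\right) \left(2 + V\right)$ ($E{\left(V,A \right)} = \left(2 + V\right) 2 A \left(V - 34\right) = 2 A \left(2 + V\right) \left(-34 + V\right) = 2 A \left(-34 + V\right) \left(2 + V\right)$)
$\frac{1}{E{\left(J,-966 \right)} + 691121} = \frac{1}{2 \left(-966\right) \left(-68 + 59^{2} - 1888\right) + 691121} = \frac{1}{2 \left(-966\right) \left(-68 + 3481 - 1888\right) + 691121} = \frac{1}{2 \left(-966\right) 1525 + 691121} = \frac{1}{-2946300 + 691121} = \frac{1}{-2255179} = - \frac{1}{2255179}$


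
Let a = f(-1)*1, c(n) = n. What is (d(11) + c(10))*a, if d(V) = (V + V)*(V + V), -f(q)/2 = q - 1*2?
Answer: 2964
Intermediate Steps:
f(q) = 4 - 2*q (f(q) = -2*(q - 1*2) = -2*(q - 2) = -2*(-2 + q) = 4 - 2*q)
d(V) = 4*V² (d(V) = (2*V)*(2*V) = 4*V²)
a = 6 (a = (4 - 2*(-1))*1 = (4 + 2)*1 = 6*1 = 6)
(d(11) + c(10))*a = (4*11² + 10)*6 = (4*121 + 10)*6 = (484 + 10)*6 = 494*6 = 2964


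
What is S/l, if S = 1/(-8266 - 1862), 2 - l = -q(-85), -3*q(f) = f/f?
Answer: -1/16880 ≈ -5.9242e-5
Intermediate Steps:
q(f) = -⅓ (q(f) = -f/(3*f) = -⅓*1 = -⅓)
l = 5/3 (l = 2 - (-1)*(-1)/3 = 2 - 1*⅓ = 2 - ⅓ = 5/3 ≈ 1.6667)
S = -1/10128 (S = 1/(-10128) = -1/10128 ≈ -9.8736e-5)
S/l = -1/(10128*5/3) = -1/10128*⅗ = -1/16880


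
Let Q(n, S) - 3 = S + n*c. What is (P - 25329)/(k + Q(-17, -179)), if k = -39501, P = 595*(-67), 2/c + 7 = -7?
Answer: 6167/3753 ≈ 1.6432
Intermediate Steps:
c = -1/7 (c = 2/(-7 - 7) = 2/(-14) = 2*(-1/14) = -1/7 ≈ -0.14286)
Q(n, S) = 3 + S - n/7 (Q(n, S) = 3 + (S + n*(-1/7)) = 3 + (S - n/7) = 3 + S - n/7)
P = -39865
(P - 25329)/(k + Q(-17, -179)) = (-39865 - 25329)/(-39501 + (3 - 179 - 1/7*(-17))) = -65194/(-39501 + (3 - 179 + 17/7)) = -65194/(-39501 - 1215/7) = -65194/(-277722/7) = -65194*(-7/277722) = 6167/3753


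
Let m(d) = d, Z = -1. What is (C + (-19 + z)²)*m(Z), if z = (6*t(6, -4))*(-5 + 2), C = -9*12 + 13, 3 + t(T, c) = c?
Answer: -11354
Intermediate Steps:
t(T, c) = -3 + c
C = -95 (C = -108 + 13 = -95)
z = 126 (z = (6*(-3 - 4))*(-5 + 2) = (6*(-7))*(-3) = -42*(-3) = 126)
(C + (-19 + z)²)*m(Z) = (-95 + (-19 + 126)²)*(-1) = (-95 + 107²)*(-1) = (-95 + 11449)*(-1) = 11354*(-1) = -11354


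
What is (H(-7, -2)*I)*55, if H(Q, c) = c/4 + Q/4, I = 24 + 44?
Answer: -8415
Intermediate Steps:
I = 68
H(Q, c) = Q/4 + c/4 (H(Q, c) = c*(¼) + Q*(¼) = c/4 + Q/4 = Q/4 + c/4)
(H(-7, -2)*I)*55 = (((¼)*(-7) + (¼)*(-2))*68)*55 = ((-7/4 - ½)*68)*55 = -9/4*68*55 = -153*55 = -8415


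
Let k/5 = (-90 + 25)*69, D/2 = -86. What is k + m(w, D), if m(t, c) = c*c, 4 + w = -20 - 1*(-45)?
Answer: 7159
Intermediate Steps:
D = -172 (D = 2*(-86) = -172)
k = -22425 (k = 5*((-90 + 25)*69) = 5*(-65*69) = 5*(-4485) = -22425)
w = 21 (w = -4 + (-20 - 1*(-45)) = -4 + (-20 + 45) = -4 + 25 = 21)
m(t, c) = c**2
k + m(w, D) = -22425 + (-172)**2 = -22425 + 29584 = 7159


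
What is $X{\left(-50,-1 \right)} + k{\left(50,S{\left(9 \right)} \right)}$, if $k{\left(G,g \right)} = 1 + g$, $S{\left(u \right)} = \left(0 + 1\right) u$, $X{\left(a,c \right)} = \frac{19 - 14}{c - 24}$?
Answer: $\frac{49}{5} \approx 9.8$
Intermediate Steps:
$X{\left(a,c \right)} = \frac{5}{-24 + c}$
$S{\left(u \right)} = u$ ($S{\left(u \right)} = 1 u = u$)
$X{\left(-50,-1 \right)} + k{\left(50,S{\left(9 \right)} \right)} = \frac{5}{-24 - 1} + \left(1 + 9\right) = \frac{5}{-25} + 10 = 5 \left(- \frac{1}{25}\right) + 10 = - \frac{1}{5} + 10 = \frac{49}{5}$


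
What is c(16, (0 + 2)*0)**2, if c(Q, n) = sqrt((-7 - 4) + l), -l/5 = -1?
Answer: -6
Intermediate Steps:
l = 5 (l = -5*(-1) = 5)
c(Q, n) = I*sqrt(6) (c(Q, n) = sqrt((-7 - 4) + 5) = sqrt(-11 + 5) = sqrt(-6) = I*sqrt(6))
c(16, (0 + 2)*0)**2 = (I*sqrt(6))**2 = -6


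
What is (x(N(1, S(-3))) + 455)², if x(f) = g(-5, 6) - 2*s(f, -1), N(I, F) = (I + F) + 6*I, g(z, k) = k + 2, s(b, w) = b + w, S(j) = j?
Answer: 208849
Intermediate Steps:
g(z, k) = 2 + k
N(I, F) = F + 7*I (N(I, F) = (F + I) + 6*I = F + 7*I)
x(f) = 10 - 2*f (x(f) = (2 + 6) - 2*(f - 1) = 8 - 2*(-1 + f) = 8 + (2 - 2*f) = 10 - 2*f)
(x(N(1, S(-3))) + 455)² = ((10 - 2*(-3 + 7*1)) + 455)² = ((10 - 2*(-3 + 7)) + 455)² = ((10 - 2*4) + 455)² = ((10 - 8) + 455)² = (2 + 455)² = 457² = 208849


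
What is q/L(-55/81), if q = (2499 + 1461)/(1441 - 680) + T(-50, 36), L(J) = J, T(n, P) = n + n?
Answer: 1168668/8371 ≈ 139.61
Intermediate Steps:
T(n, P) = 2*n
q = -72140/761 (q = (2499 + 1461)/(1441 - 680) + 2*(-50) = 3960/761 - 100 = -72140/761 ≈ -94.796)
q/L(-55/81) = -72140/(761*((-55/81))) = -72140/(761*((-55*1/81))) = -72140/(761*(-55/81)) = -72140/761*(-81/55) = 1168668/8371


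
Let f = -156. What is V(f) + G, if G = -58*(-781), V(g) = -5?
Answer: 45293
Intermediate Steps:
G = 45298
V(f) + G = -5 + 45298 = 45293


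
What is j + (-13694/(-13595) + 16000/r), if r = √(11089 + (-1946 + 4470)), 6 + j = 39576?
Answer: 537967844/13595 + 16000*√13613/13613 ≈ 39708.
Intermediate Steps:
j = 39570 (j = -6 + 39576 = 39570)
r = √13613 (r = √(11089 + 2524) = √13613 ≈ 116.67)
j + (-13694/(-13595) + 16000/r) = 39570 + (-13694/(-13595) + 16000/(√13613)) = 39570 + (-13694*(-1/13595) + 16000*(√13613/13613)) = 39570 + (13694/13595 + 16000*√13613/13613) = 537967844/13595 + 16000*√13613/13613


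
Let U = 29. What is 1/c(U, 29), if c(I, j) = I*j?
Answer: 1/841 ≈ 0.0011891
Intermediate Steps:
1/c(U, 29) = 1/(29*29) = 1/841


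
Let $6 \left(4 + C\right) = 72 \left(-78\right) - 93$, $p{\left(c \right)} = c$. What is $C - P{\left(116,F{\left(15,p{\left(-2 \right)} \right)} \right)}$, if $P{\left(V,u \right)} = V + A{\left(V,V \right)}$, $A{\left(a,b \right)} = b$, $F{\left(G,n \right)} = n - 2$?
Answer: $- \frac{2375}{2} \approx -1187.5$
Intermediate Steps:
$F{\left(G,n \right)} = -2 + n$ ($F{\left(G,n \right)} = n - 2 = -2 + n$)
$P{\left(V,u \right)} = 2 V$ ($P{\left(V,u \right)} = V + V = 2 V$)
$C = - \frac{1911}{2}$ ($C = -4 + \frac{72 \left(-78\right) - 93}{6} = -4 + \frac{-5616 - 93}{6} = -4 + \frac{1}{6} \left(-5709\right) = -4 - \frac{1903}{2} = - \frac{1911}{2} \approx -955.5$)
$C - P{\left(116,F{\left(15,p{\left(-2 \right)} \right)} \right)} = - \frac{1911}{2} - 2 \cdot 116 = - \frac{1911}{2} - 232 = - \frac{2375}{2}$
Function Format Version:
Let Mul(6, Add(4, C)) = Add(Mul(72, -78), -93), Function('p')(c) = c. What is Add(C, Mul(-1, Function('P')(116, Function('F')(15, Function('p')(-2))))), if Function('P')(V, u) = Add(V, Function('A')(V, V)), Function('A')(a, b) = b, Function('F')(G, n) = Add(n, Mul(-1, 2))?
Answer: Rational(-2375, 2) ≈ -1187.5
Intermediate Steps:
Function('F')(G, n) = Add(-2, n) (Function('F')(G, n) = Add(n, -2) = Add(-2, n))
Function('P')(V, u) = Mul(2, V) (Function('P')(V, u) = Add(V, V) = Mul(2, V))
C = Rational(-1911, 2) (C = Add(-4, Mul(Rational(1, 6), Add(Mul(72, -78), -93))) = Add(-4, Mul(Rational(1, 6), Add(-5616, -93))) = Add(-4, Mul(Rational(1, 6), -5709)) = Add(-4, Rational(-1903, 2)) = Rational(-1911, 2) ≈ -955.50)
Add(C, Mul(-1, Function('P')(116, Function('F')(15, Function('p')(-2))))) = Add(Rational(-1911, 2), Mul(-1, Mul(2, 116))) = Add(Rational(-1911, 2), Mul(-1, 232)) = Add(Rational(-1911, 2), -232) = Rational(-2375, 2)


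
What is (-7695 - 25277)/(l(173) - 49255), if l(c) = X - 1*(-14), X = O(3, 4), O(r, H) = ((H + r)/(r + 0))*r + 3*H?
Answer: 16486/24611 ≈ 0.66986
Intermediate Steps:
O(r, H) = r + 4*H (O(r, H) = ((H + r)/r)*r + 3*H = (H + r) + 3*H = r + 4*H)
X = 19 (X = 3 + 4*4 = 3 + 16 = 19)
l(c) = 33 (l(c) = 19 - 1*(-14) = 19 + 14 = 33)
(-7695 - 25277)/(l(173) - 49255) = (-7695 - 25277)/(33 - 49255) = -32972/(-49222) = -32972*(-1/49222) = 16486/24611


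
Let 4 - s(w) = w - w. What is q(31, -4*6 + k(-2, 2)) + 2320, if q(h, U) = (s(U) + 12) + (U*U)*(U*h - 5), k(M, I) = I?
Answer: -330172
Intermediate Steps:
s(w) = 4 (s(w) = 4 - (w - w) = 4 - 1*0 = 4 + 0 = 4)
q(h, U) = 16 + U²*(-5 + U*h) (q(h, U) = (4 + 12) + (U*U)*(U*h - 5) = 16 + U²*(-5 + U*h))
q(31, -4*6 + k(-2, 2)) + 2320 = (16 - 5*(-4*6 + 2)² + 31*(-4*6 + 2)³) + 2320 = (16 - 5*(-24 + 2)² + 31*(-24 + 2)³) + 2320 = (16 - 5*(-22)² + 31*(-22)³) + 2320 = (16 - 5*484 + 31*(-10648)) + 2320 = (16 - 2420 - 330088) + 2320 = -332492 + 2320 = -330172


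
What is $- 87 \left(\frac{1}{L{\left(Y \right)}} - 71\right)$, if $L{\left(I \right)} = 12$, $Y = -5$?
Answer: $\frac{24679}{4} \approx 6169.8$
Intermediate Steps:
$- 87 \left(\frac{1}{L{\left(Y \right)}} - 71\right) = - 87 \left(\frac{1}{12} - 71\right) = \left(-87\right) \left(- \frac{851}{12}\right) = \frac{24679}{4}$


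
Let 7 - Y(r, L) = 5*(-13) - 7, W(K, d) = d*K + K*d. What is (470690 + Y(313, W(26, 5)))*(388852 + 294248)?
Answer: 321582303900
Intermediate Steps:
W(K, d) = 2*K*d (W(K, d) = K*d + K*d = 2*K*d)
Y(r, L) = 79 (Y(r, L) = 7 - (5*(-13) - 7) = 7 - (-65 - 7) = 7 - 1*(-72) = 7 + 72 = 79)
(470690 + Y(313, W(26, 5)))*(388852 + 294248) = (470690 + 79)*(388852 + 294248) = 470769*683100 = 321582303900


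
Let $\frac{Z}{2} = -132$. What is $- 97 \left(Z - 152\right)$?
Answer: $40352$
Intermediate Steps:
$Z = -264$ ($Z = 2 \left(-132\right) = -264$)
$- 97 \left(Z - 152\right) = - 97 \left(-264 - 152\right) = \left(-97\right) \left(-416\right) = 40352$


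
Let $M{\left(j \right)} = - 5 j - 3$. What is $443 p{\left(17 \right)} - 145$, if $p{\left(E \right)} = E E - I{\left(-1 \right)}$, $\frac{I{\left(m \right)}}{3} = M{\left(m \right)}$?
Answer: $125224$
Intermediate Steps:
$M{\left(j \right)} = -3 - 5 j$
$I{\left(m \right)} = -9 - 15 m$ ($I{\left(m \right)} = 3 \left(-3 - 5 m\right) = -9 - 15 m$)
$p{\left(E \right)} = -6 + E^{2}$ ($p{\left(E \right)} = E E - \left(-9 - -15\right) = E^{2} - \left(-9 + 15\right) = E^{2} - 6 = -6 + E^{2}$)
$443 p{\left(17 \right)} - 145 = 443 \left(-6 + 17^{2}\right) - 145 = 443 \left(-6 + 289\right) - 145 = 443 \cdot 283 - 145 = 125369 - 145 = 125224$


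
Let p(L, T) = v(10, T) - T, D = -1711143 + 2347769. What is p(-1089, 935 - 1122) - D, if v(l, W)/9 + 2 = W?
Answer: -638140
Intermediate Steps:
v(l, W) = -18 + 9*W
D = 636626
p(L, T) = -18 + 8*T (p(L, T) = (-18 + 9*T) - T = -18 + 8*T)
p(-1089, 935 - 1122) - D = (-18 + 8*(935 - 1122)) - 1*636626 = (-18 + 8*(-187)) - 636626 = (-18 - 1496) - 636626 = -1514 - 636626 = -638140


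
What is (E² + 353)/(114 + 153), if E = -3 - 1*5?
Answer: 139/89 ≈ 1.5618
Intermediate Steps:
E = -8 (E = -3 - 5 = -8)
(E² + 353)/(114 + 153) = ((-8)² + 353)/(114 + 153) = (64 + 353)/267 = 417*(1/267) = 139/89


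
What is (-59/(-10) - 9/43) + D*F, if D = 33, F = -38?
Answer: -536773/430 ≈ -1248.3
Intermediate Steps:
(-59/(-10) - 9/43) + D*F = (-59/(-10) - 9/43) + 33*(-38) = (-59*(-⅒) - 9*1/43) - 1254 = (59/10 - 9/43) - 1254 = 2447/430 - 1254 = -536773/430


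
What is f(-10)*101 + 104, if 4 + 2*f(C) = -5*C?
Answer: 2427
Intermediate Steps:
f(C) = -2 - 5*C/2 (f(C) = -2 + (-5*C)/2 = -2 - 5*C/2)
f(-10)*101 + 104 = (-2 - 5/2*(-10))*101 + 104 = (-2 + 25)*101 + 104 = 23*101 + 104 = 2323 + 104 = 2427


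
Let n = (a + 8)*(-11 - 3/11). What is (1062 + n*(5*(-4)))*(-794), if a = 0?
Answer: -25028468/11 ≈ -2.2753e+6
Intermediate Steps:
n = -992/11 (n = (0 + 8)*(-11 - 3/11) = 8*(-11 - 3*1/11) = 8*(-11 - 3/11) = 8*(-124/11) = -992/11 ≈ -90.182)
(1062 + n*(5*(-4)))*(-794) = (1062 - 4960*(-4)/11)*(-794) = (1062 - 992/11*(-20))*(-794) = (1062 + 19840/11)*(-794) = (31522/11)*(-794) = -25028468/11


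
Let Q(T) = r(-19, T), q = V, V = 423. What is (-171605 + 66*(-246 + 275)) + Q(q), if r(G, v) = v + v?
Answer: -168845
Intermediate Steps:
q = 423
r(G, v) = 2*v
Q(T) = 2*T
(-171605 + 66*(-246 + 275)) + Q(q) = (-171605 + 66*(-246 + 275)) + 2*423 = (-171605 + 66*29) + 846 = (-171605 + 1914) + 846 = -169691 + 846 = -168845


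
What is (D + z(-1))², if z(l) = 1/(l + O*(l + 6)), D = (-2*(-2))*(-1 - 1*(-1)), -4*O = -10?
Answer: 4/529 ≈ 0.0075614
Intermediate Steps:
O = 5/2 (O = -¼*(-10) = 5/2 ≈ 2.5000)
D = 0 (D = 4*(-1 + 1) = 4*0 = 0)
z(l) = 1/(15 + 7*l/2) (z(l) = 1/(l + 5*(l + 6)/2) = 1/(l + 5*(6 + l)/2) = 1/(l + (15 + 5*l/2)) = 1/(15 + 7*l/2))
(D + z(-1))² = (0 + 2/(30 + 7*(-1)))² = (0 + 2/(30 - 7))² = (0 + 2/23)² = (2/23)² = 4/529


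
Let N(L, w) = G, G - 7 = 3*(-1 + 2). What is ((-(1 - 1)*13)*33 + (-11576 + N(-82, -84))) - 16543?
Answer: -28109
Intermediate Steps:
G = 10 (G = 7 + 3*(-1 + 2) = 7 + 3*1 = 7 + 3 = 10)
N(L, w) = 10
((-(1 - 1)*13)*33 + (-11576 + N(-82, -84))) - 16543 = ((-(1 - 1)*13)*33 + (-11576 + 10)) - 16543 = ((-1*0*13)*33 - 11566) - 16543 = ((0*13)*33 - 11566) - 16543 = (0*33 - 11566) - 16543 = (0 - 11566) - 16543 = -11566 - 16543 = -28109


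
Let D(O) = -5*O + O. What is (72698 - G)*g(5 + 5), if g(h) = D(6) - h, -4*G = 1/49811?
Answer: -246238885321/99622 ≈ -2.4717e+6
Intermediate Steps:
D(O) = -4*O
G = -1/199244 (G = -1/4/49811 = -1/4*1/49811 = -1/199244 ≈ -5.0190e-6)
g(h) = -24 - h (g(h) = -4*6 - h = -24 - h)
(72698 - G)*g(5 + 5) = (72698 - 1*(-1/199244))*(-24 - (5 + 5)) = (72698 + 1/199244)*(-24 - 1*10) = 14484640313*(-24 - 10)/199244 = (14484640313/199244)*(-34) = -246238885321/99622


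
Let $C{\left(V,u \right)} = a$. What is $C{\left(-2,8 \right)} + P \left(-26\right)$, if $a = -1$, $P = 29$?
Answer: $-755$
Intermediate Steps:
$C{\left(V,u \right)} = -1$
$C{\left(-2,8 \right)} + P \left(-26\right) = -1 + 29 \left(-26\right) = -1 - 754 = -755$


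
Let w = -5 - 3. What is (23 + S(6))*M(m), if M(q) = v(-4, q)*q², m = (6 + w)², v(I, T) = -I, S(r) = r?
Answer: 1856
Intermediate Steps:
w = -8
m = 4 (m = (6 - 8)² = (-2)² = 4)
M(q) = 4*q² (M(q) = (-1*(-4))*q² = 4*q²)
(23 + S(6))*M(m) = (23 + 6)*(4*4²) = 29*(4*16) = 29*64 = 1856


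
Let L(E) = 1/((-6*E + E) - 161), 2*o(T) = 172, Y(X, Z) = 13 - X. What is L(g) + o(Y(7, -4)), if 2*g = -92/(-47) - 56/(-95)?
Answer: 12852581/149459 ≈ 85.994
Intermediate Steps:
o(T) = 86 (o(T) = (½)*172 = 86)
g = 5686/4465 (g = (-92/(-47) - 56/(-95))/2 = (-92*(-1/47) - 56*(-1/95))/2 = (92/47 + 56/95)/2 = (½)*(11372/4465) = 5686/4465 ≈ 1.2735)
L(E) = 1/(-161 - 5*E) (L(E) = 1/(-5*E - 161) = 1/(-161 - 5*E))
L(g) + o(Y(7, -4)) = -1/(161 + 5*(5686/4465)) + 86 = -1/(161 + 5686/893) + 86 = -1/149459/893 + 86 = -1*893/149459 + 86 = -893/149459 + 86 = 12852581/149459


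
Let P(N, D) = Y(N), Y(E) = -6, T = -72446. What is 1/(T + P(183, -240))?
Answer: -1/72452 ≈ -1.3802e-5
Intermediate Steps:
P(N, D) = -6
1/(T + P(183, -240)) = 1/(-72446 - 6) = 1/(-72452) = -1/72452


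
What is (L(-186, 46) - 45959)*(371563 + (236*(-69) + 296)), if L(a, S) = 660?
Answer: -16107191925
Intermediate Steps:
(L(-186, 46) - 45959)*(371563 + (236*(-69) + 296)) = (660 - 45959)*(371563 + (236*(-69) + 296)) = -45299*(371563 + (-16284 + 296)) = -45299*(371563 - 15988) = -45299*355575 = -16107191925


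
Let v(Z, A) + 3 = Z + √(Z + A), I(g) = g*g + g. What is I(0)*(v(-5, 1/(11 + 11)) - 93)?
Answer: 0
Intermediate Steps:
I(g) = g + g² (I(g) = g² + g = g + g²)
v(Z, A) = -3 + Z + √(A + Z) (v(Z, A) = -3 + (Z + √(Z + A)) = -3 + (Z + √(A + Z)) = -3 + Z + √(A + Z))
I(0)*(v(-5, 1/(11 + 11)) - 93) = (0*(1 + 0))*((-3 - 5 + √(1/(11 + 11) - 5)) - 93) = (0*1)*((-3 - 5 + √(1/22 - 5)) - 93) = 0*((-3 - 5 + √(1/22 - 5)) - 93) = 0*((-3 - 5 + √(-109/22)) - 93) = 0*((-3 - 5 + I*√2398/22) - 93) = 0*((-8 + I*√2398/22) - 93) = 0*(-101 + I*√2398/22) = 0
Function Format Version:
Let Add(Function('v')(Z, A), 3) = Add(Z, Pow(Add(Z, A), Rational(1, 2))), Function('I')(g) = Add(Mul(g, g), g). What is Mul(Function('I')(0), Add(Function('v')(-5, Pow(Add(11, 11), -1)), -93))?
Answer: 0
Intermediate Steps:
Function('I')(g) = Add(g, Pow(g, 2)) (Function('I')(g) = Add(Pow(g, 2), g) = Add(g, Pow(g, 2)))
Function('v')(Z, A) = Add(-3, Z, Pow(Add(A, Z), Rational(1, 2))) (Function('v')(Z, A) = Add(-3, Add(Z, Pow(Add(Z, A), Rational(1, 2)))) = Add(-3, Add(Z, Pow(Add(A, Z), Rational(1, 2)))) = Add(-3, Z, Pow(Add(A, Z), Rational(1, 2))))
Mul(Function('I')(0), Add(Function('v')(-5, Pow(Add(11, 11), -1)), -93)) = Mul(Mul(0, Add(1, 0)), Add(Add(-3, -5, Pow(Add(Pow(Add(11, 11), -1), -5), Rational(1, 2))), -93)) = Mul(Mul(0, 1), Add(Add(-3, -5, Pow(Add(Pow(22, -1), -5), Rational(1, 2))), -93)) = Mul(0, Add(Add(-3, -5, Pow(Add(Rational(1, 22), -5), Rational(1, 2))), -93)) = Mul(0, Add(Add(-3, -5, Pow(Rational(-109, 22), Rational(1, 2))), -93)) = Mul(0, Add(Add(-3, -5, Mul(Rational(1, 22), I, Pow(2398, Rational(1, 2)))), -93)) = Mul(0, Add(Add(-8, Mul(Rational(1, 22), I, Pow(2398, Rational(1, 2)))), -93)) = Mul(0, Add(-101, Mul(Rational(1, 22), I, Pow(2398, Rational(1, 2))))) = 0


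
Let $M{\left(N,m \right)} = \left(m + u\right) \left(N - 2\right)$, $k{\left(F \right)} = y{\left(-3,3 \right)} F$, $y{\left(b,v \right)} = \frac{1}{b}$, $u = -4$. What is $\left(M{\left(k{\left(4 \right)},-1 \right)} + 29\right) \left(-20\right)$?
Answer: $- \frac{2740}{3} \approx -913.33$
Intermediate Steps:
$k{\left(F \right)} = - \frac{F}{3}$ ($k{\left(F \right)} = \frac{F}{-3} = - \frac{F}{3}$)
$M{\left(N,m \right)} = \left(-4 + m\right) \left(-2 + N\right)$ ($M{\left(N,m \right)} = \left(m - 4\right) \left(N - 2\right) = \left(-4 + m\right) \left(-2 + N\right)$)
$\left(M{\left(k{\left(4 \right)},-1 \right)} + 29\right) \left(-20\right) = \left(\left(8 - 4 \left(\left(- \frac{1}{3}\right) 4\right) - -2 + \left(- \frac{1}{3}\right) 4 \left(-1\right)\right) + 29\right) \left(-20\right) = \left(\left(8 - - \frac{16}{3} + 2 - - \frac{4}{3}\right) + 29\right) \left(-20\right) = \left(\left(8 + \frac{16}{3} + 2 + \frac{4}{3}\right) + 29\right) \left(-20\right) = \left(\frac{50}{3} + 29\right) \left(-20\right) = \frac{137}{3} \left(-20\right) = - \frac{2740}{3}$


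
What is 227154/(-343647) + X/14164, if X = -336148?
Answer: -9894471751/405618009 ≈ -24.394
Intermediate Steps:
227154/(-343647) + X/14164 = 227154/(-343647) - 336148/14164 = 227154*(-1/343647) - 336148*1/14164 = -75718/114549 - 84037/3541 = -9894471751/405618009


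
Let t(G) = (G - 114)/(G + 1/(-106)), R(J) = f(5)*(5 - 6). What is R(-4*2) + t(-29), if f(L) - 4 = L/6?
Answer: 197/2050 ≈ 0.096098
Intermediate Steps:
f(L) = 4 + L/6
R(J) = -29/6 (R(J) = (4 + (1/6)*5)*(5 - 6) = (4 + 5/6)*(-1) = (29/6)*(-1) = -29/6)
t(G) = (-114 + G)/(-1/106 + G) (t(G) = (-114 + G)/(G - 1/106) = (-114 + G)/(-1/106 + G))
R(-4*2) + t(-29) = -29/6 + 106*(-114 - 29)/(-1 + 106*(-29)) = -29/6 + 106*(-143)/(-1 - 3074) = -29/6 + 106*(-143)/(-3075) = -29/6 + 106*(-1/3075)*(-143) = -29/6 + 15158/3075 = 197/2050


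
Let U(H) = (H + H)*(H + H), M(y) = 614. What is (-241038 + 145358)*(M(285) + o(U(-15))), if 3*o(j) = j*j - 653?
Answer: -77614563520/3 ≈ -2.5872e+10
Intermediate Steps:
U(H) = 4*H² (U(H) = (2*H)*(2*H) = 4*H²)
o(j) = -653/3 + j²/3 (o(j) = (j*j - 653)/3 = (j² - 653)/3 = (-653 + j²)/3 = -653/3 + j²/3)
(-241038 + 145358)*(M(285) + o(U(-15))) = (-241038 + 145358)*(614 + (-653/3 + (4*(-15)²)²/3)) = -95680*(614 + (-653/3 + (4*225)²/3)) = -95680*(614 + (-653/3 + (⅓)*900²)) = -95680*(614 + (-653/3 + (⅓)*810000)) = -95680*(614 + (-653/3 + 270000)) = -95680*(614 + 809347/3) = -95680*811189/3 = -77614563520/3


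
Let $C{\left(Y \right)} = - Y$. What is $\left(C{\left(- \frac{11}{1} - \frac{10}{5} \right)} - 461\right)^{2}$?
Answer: $200704$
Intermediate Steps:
$\left(C{\left(- \frac{11}{1} - \frac{10}{5} \right)} - 461\right)^{2} = \left(- (- \frac{11}{1} - \frac{10}{5}) - 461\right)^{2} = \left(- (\left(-11\right) 1 - 2) - 461\right)^{2} = \left(- (-11 - 2) - 461\right)^{2} = \left(\left(-1\right) \left(-13\right) - 461\right)^{2} = \left(13 - 461\right)^{2} = \left(-448\right)^{2} = 200704$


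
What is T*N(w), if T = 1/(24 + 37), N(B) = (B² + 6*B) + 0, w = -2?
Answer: -8/61 ≈ -0.13115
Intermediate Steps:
N(B) = B² + 6*B
T = 1/61 ≈ 0.016393
T*N(w) = (-2*(6 - 2))/61 = (-2*4)/61 = (1/61)*(-8) = -8/61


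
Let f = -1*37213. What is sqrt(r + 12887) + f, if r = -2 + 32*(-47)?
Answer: -37213 + sqrt(11381) ≈ -37106.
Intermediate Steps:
f = -37213
r = -1506 (r = -2 - 1504 = -1506)
sqrt(r + 12887) + f = sqrt(-1506 + 12887) - 37213 = sqrt(11381) - 37213 = -37213 + sqrt(11381)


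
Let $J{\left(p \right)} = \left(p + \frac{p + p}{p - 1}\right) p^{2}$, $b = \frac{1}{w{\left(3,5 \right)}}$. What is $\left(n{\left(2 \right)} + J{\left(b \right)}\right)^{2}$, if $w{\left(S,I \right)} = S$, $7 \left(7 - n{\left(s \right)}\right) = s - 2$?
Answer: $\frac{34969}{729} \approx 47.968$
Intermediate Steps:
$n{\left(s \right)} = \frac{51}{7} - \frac{s}{7}$ ($n{\left(s \right)} = 7 - \frac{s - 2}{7} = 7 - \frac{-2 + s}{7} = 7 - \left(- \frac{2}{7} + \frac{s}{7}\right) = \frac{51}{7} - \frac{s}{7}$)
$b = \frac{1}{3} \approx 0.33333$
$J{\left(p \right)} = p^{2} \left(p + \frac{2 p}{-1 + p}\right)$ ($J{\left(p \right)} = \left(p + \frac{2 p}{-1 + p}\right) p^{2} = p^{2} \left(p + \frac{2 p}{-1 + p}\right)$)
$\left(n{\left(2 \right)} + J{\left(b \right)}\right)^{2} = \left(\left(\frac{51}{7} - \frac{2}{7}\right) + \frac{1 + \frac{1}{3}}{27 \left(-1 + \frac{1}{3}\right)}\right)^{2} = \left(\left(\frac{51}{7} - \frac{2}{7}\right) + \frac{1}{27} \frac{1}{- \frac{2}{3}} \cdot \frac{4}{3}\right)^{2} = \left(7 + \frac{1}{27} \left(- \frac{3}{2}\right) \frac{4}{3}\right)^{2} = \left(7 - \frac{2}{27}\right)^{2} = \left(\frac{187}{27}\right)^{2} = \frac{34969}{729}$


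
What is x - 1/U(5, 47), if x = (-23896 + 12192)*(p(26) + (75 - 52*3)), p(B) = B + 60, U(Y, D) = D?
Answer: -2750441/47 ≈ -58520.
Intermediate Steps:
p(B) = 60 + B
x = -58520 (x = (-23896 + 12192)*((60 + 26) + (75 - 52*3)) = -11704*(86 + (75 - 156)) = -11704*(86 - 81) = -11704*5 = -58520)
x - 1/U(5, 47) = -58520 - 1/47 = -2750441/47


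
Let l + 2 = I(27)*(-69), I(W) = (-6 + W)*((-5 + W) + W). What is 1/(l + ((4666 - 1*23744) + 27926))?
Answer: -1/62155 ≈ -1.6089e-5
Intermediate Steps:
I(W) = (-6 + W)*(-5 + 2*W)
l = -71003 (l = -2 + (30 - 17*27 + 2*27**2)*(-69) = -2 + (30 - 459 + 2*729)*(-69) = -2 + (30 - 459 + 1458)*(-69) = -2 + 1029*(-69) = -2 - 71001 = -71003)
1/(l + ((4666 - 1*23744) + 27926)) = 1/(-71003 + ((4666 - 1*23744) + 27926)) = 1/(-71003 + ((4666 - 23744) + 27926)) = 1/(-71003 + (-19078 + 27926)) = 1/(-71003 + 8848) = 1/(-62155) = -1/62155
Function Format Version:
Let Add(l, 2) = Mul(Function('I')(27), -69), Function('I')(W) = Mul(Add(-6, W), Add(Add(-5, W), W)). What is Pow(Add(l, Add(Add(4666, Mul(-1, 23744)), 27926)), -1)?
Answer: Rational(-1, 62155) ≈ -1.6089e-5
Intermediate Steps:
Function('I')(W) = Mul(Add(-6, W), Add(-5, Mul(2, W)))
l = -71003 (l = Add(-2, Mul(Add(30, Mul(-17, 27), Mul(2, Pow(27, 2))), -69)) = Add(-2, Mul(Add(30, -459, Mul(2, 729)), -69)) = Add(-2, Mul(Add(30, -459, 1458), -69)) = Add(-2, Mul(1029, -69)) = Add(-2, -71001) = -71003)
Pow(Add(l, Add(Add(4666, Mul(-1, 23744)), 27926)), -1) = Pow(Add(-71003, Add(Add(4666, Mul(-1, 23744)), 27926)), -1) = Pow(Add(-71003, Add(Add(4666, -23744), 27926)), -1) = Pow(Add(-71003, Add(-19078, 27926)), -1) = Pow(Add(-71003, 8848), -1) = Pow(-62155, -1) = Rational(-1, 62155)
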